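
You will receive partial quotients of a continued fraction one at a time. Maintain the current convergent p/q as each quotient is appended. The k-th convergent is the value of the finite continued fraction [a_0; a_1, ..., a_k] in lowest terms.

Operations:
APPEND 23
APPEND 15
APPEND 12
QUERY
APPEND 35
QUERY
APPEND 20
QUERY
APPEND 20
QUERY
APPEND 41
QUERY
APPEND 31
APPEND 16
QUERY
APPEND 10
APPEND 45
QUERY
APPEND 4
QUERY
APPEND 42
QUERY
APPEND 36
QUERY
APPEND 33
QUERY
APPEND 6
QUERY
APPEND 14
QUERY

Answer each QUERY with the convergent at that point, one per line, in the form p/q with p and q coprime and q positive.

APPEND 23: p_0 = 23·1 + 0 = 23, q_0 = 23·0 + 1 = 1 → 23/1
APPEND 15: p_1 = 15·23 + 1 = 346, q_1 = 15·1 + 0 = 15 → 346/15
APPEND 12: p_2 = 12·346 + 23 = 4175, q_2 = 12·15 + 1 = 181 → 4175/181
APPEND 35: p_3 = 35·4175 + 346 = 146471, q_3 = 35·181 + 15 = 6350 → 146471/6350
APPEND 20: p_4 = 20·146471 + 4175 = 2933595, q_4 = 20·6350 + 181 = 127181 → 2933595/127181
APPEND 20: p_5 = 20·2933595 + 146471 = 58818371, q_5 = 20·127181 + 6350 = 2549970 → 58818371/2549970
APPEND 41: p_6 = 41·58818371 + 2933595 = 2414486806, q_6 = 41·2549970 + 127181 = 104675951 → 2414486806/104675951
APPEND 31: p_7 = 31·2414486806 + 58818371 = 74907909357, q_7 = 31·104675951 + 2549970 = 3247504451 → 74907909357/3247504451
APPEND 16: p_8 = 16·74907909357 + 2414486806 = 1200941036518, q_8 = 16·3247504451 + 104675951 = 52064747167 → 1200941036518/52064747167
APPEND 10: p_9 = 10·1200941036518 + 74907909357 = 12084318274537, q_9 = 10·52064747167 + 3247504451 = 523894976121 → 12084318274537/523894976121
APPEND 45: p_10 = 45·12084318274537 + 1200941036518 = 544995263390683, q_10 = 45·523894976121 + 52064747167 = 23627338672612 → 544995263390683/23627338672612
APPEND 4: p_11 = 4·544995263390683 + 12084318274537 = 2192065371837269, q_11 = 4·23627338672612 + 523894976121 = 95033249666569 → 2192065371837269/95033249666569
APPEND 42: p_12 = 42·2192065371837269 + 544995263390683 = 92611740880555981, q_12 = 42·95033249666569 + 23627338672612 = 4015023824668510 → 92611740880555981/4015023824668510
APPEND 36: p_13 = 36·92611740880555981 + 2192065371837269 = 3336214737071852585, q_13 = 36·4015023824668510 + 95033249666569 = 144635890937732929 → 3336214737071852585/144635890937732929
APPEND 33: p_14 = 33·3336214737071852585 + 92611740880555981 = 110187698064251691286, q_14 = 33·144635890937732929 + 4015023824668510 = 4776999424769855167 → 110187698064251691286/4776999424769855167
APPEND 6: p_15 = 6·110187698064251691286 + 3336214737071852585 = 664462403122582000301, q_15 = 6·4776999424769855167 + 144635890937732929 = 28806632439556863931 → 664462403122582000301/28806632439556863931
APPEND 14: p_16 = 14·664462403122582000301 + 110187698064251691286 = 9412661341780399695500, q_16 = 14·28806632439556863931 + 4776999424769855167 = 408069853578565950201 → 9412661341780399695500/408069853578565950201

4175/181
146471/6350
2933595/127181
58818371/2549970
2414486806/104675951
1200941036518/52064747167
544995263390683/23627338672612
2192065371837269/95033249666569
92611740880555981/4015023824668510
3336214737071852585/144635890937732929
110187698064251691286/4776999424769855167
664462403122582000301/28806632439556863931
9412661341780399695500/408069853578565950201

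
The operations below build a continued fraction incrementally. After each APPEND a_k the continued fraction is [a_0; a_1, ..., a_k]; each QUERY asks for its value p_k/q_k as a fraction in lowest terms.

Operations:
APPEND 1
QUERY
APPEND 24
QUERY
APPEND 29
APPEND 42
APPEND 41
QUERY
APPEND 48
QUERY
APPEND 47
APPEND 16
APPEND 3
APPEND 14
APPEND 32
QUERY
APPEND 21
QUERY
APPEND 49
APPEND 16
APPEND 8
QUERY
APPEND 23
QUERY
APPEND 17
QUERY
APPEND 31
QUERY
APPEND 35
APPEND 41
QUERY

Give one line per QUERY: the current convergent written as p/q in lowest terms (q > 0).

APPEND 1: p_0 = 1·1 + 0 = 1, q_0 = 1·0 + 1 = 1 → 1/1
APPEND 24: p_1 = 24·1 + 1 = 25, q_1 = 24·1 + 0 = 24 → 25/24
APPEND 29: p_2 = 29·25 + 1 = 726, q_2 = 29·24 + 1 = 697 → 726/697
APPEND 42: p_3 = 42·726 + 25 = 30517, q_3 = 42·697 + 24 = 29298 → 30517/29298
APPEND 41: p_4 = 41·30517 + 726 = 1251923, q_4 = 41·29298 + 697 = 1201915 → 1251923/1201915
APPEND 48: p_5 = 48·1251923 + 30517 = 60122821, q_5 = 48·1201915 + 29298 = 57721218 → 60122821/57721218
APPEND 47: p_6 = 47·60122821 + 1251923 = 2827024510, q_6 = 47·57721218 + 1201915 = 2714099161 → 2827024510/2714099161
APPEND 16: p_7 = 16·2827024510 + 60122821 = 45292514981, q_7 = 16·2714099161 + 57721218 = 43483307794 → 45292514981/43483307794
APPEND 3: p_8 = 3·45292514981 + 2827024510 = 138704569453, q_8 = 3·43483307794 + 2714099161 = 133164022543 → 138704569453/133164022543
APPEND 14: p_9 = 14·138704569453 + 45292514981 = 1987156487323, q_9 = 14·133164022543 + 43483307794 = 1907779623396 → 1987156487323/1907779623396
APPEND 32: p_10 = 32·1987156487323 + 138704569453 = 63727712163789, q_10 = 32·1907779623396 + 133164022543 = 61182111971215 → 63727712163789/61182111971215
APPEND 21: p_11 = 21·63727712163789 + 1987156487323 = 1340269111926892, q_11 = 21·61182111971215 + 1907779623396 = 1286732131018911 → 1340269111926892/1286732131018911
APPEND 49: p_12 = 49·1340269111926892 + 63727712163789 = 65736914196581497, q_12 = 49·1286732131018911 + 61182111971215 = 63111056531897854 → 65736914196581497/63111056531897854
APPEND 16: p_13 = 16·65736914196581497 + 1340269111926892 = 1053130896257230844, q_13 = 16·63111056531897854 + 1286732131018911 = 1011063636641384575 → 1053130896257230844/1011063636641384575
APPEND 8: p_14 = 8·1053130896257230844 + 65736914196581497 = 8490784084254428249, q_14 = 8·1011063636641384575 + 63111056531897854 = 8151620149662974454 → 8490784084254428249/8151620149662974454
APPEND 23: p_15 = 23·8490784084254428249 + 1053130896257230844 = 196341164834109080571, q_15 = 23·8151620149662974454 + 1011063636641384575 = 188498327078889797017 → 196341164834109080571/188498327078889797017
APPEND 17: p_16 = 17·196341164834109080571 + 8490784084254428249 = 3346290586264108797956, q_16 = 17·188498327078889797017 + 8151620149662974454 = 3212623180490789523743 → 3346290586264108797956/3212623180490789523743
APPEND 31: p_17 = 31·3346290586264108797956 + 196341164834109080571 = 103931349339021481817207, q_17 = 31·3212623180490789523743 + 188498327078889797017 = 99779816922293365033050 → 103931349339021481817207/99779816922293365033050
APPEND 35: p_18 = 35·103931349339021481817207 + 3346290586264108797956 = 3640943517452015972400201, q_18 = 35·99779816922293365033050 + 3212623180490789523743 = 3495506215460758565680493 → 3640943517452015972400201/3495506215460758565680493
APPEND 41: p_19 = 41·3640943517452015972400201 + 103931349339021481817207 = 149382615564871676350225448, q_19 = 41·3495506215460758565680493 + 99779816922293365033050 = 143415534650813394557933263 → 149382615564871676350225448/143415534650813394557933263

1/1
25/24
1251923/1201915
60122821/57721218
63727712163789/61182111971215
1340269111926892/1286732131018911
8490784084254428249/8151620149662974454
196341164834109080571/188498327078889797017
3346290586264108797956/3212623180490789523743
103931349339021481817207/99779816922293365033050
149382615564871676350225448/143415534650813394557933263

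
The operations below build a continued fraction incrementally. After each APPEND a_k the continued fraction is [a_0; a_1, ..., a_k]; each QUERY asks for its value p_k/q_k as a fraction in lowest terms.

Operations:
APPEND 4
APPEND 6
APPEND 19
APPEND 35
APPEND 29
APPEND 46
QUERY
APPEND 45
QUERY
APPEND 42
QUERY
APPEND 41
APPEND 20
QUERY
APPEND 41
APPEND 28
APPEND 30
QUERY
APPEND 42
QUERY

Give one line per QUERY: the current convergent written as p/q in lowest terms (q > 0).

22436684/5386675
1010138169/242517389
42448239782/10191117013
34870207624402/8371757415453
1204870242607860693/289269324027547885
50644664816953725472/12158942464620184483

APPEND 4: p_0 = 4·1 + 0 = 4, q_0 = 4·0 + 1 = 1 → 4/1
APPEND 6: p_1 = 6·4 + 1 = 25, q_1 = 6·1 + 0 = 6 → 25/6
APPEND 19: p_2 = 19·25 + 4 = 479, q_2 = 19·6 + 1 = 115 → 479/115
APPEND 35: p_3 = 35·479 + 25 = 16790, q_3 = 35·115 + 6 = 4031 → 16790/4031
APPEND 29: p_4 = 29·16790 + 479 = 487389, q_4 = 29·4031 + 115 = 117014 → 487389/117014
APPEND 46: p_5 = 46·487389 + 16790 = 22436684, q_5 = 46·117014 + 4031 = 5386675 → 22436684/5386675
APPEND 45: p_6 = 45·22436684 + 487389 = 1010138169, q_6 = 45·5386675 + 117014 = 242517389 → 1010138169/242517389
APPEND 42: p_7 = 42·1010138169 + 22436684 = 42448239782, q_7 = 42·242517389 + 5386675 = 10191117013 → 42448239782/10191117013
APPEND 41: p_8 = 41·42448239782 + 1010138169 = 1741387969231, q_8 = 41·10191117013 + 242517389 = 418078314922 → 1741387969231/418078314922
APPEND 20: p_9 = 20·1741387969231 + 42448239782 = 34870207624402, q_9 = 20·418078314922 + 10191117013 = 8371757415453 → 34870207624402/8371757415453
APPEND 41: p_10 = 41·34870207624402 + 1741387969231 = 1431419900569713, q_10 = 41·8371757415453 + 418078314922 = 343660132348495 → 1431419900569713/343660132348495
APPEND 28: p_11 = 28·1431419900569713 + 34870207624402 = 40114627423576366, q_11 = 28·343660132348495 + 8371757415453 = 9630855463173313 → 40114627423576366/9630855463173313
APPEND 30: p_12 = 30·40114627423576366 + 1431419900569713 = 1204870242607860693, q_12 = 30·9630855463173313 + 343660132348495 = 289269324027547885 → 1204870242607860693/289269324027547885
APPEND 42: p_13 = 42·1204870242607860693 + 40114627423576366 = 50644664816953725472, q_13 = 42·289269324027547885 + 9630855463173313 = 12158942464620184483 → 50644664816953725472/12158942464620184483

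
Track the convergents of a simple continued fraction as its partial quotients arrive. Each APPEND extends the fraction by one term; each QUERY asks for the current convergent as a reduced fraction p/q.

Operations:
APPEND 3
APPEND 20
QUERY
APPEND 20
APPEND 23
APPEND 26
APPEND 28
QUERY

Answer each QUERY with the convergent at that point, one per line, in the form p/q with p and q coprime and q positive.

APPEND 3: p_0 = 3·1 + 0 = 3, q_0 = 3·0 + 1 = 1 → 3/1
APPEND 20: p_1 = 20·3 + 1 = 61, q_1 = 20·1 + 0 = 20 → 61/20
APPEND 20: p_2 = 20·61 + 3 = 1223, q_2 = 20·20 + 1 = 401 → 1223/401
APPEND 23: p_3 = 23·1223 + 61 = 28190, q_3 = 23·401 + 20 = 9243 → 28190/9243
APPEND 26: p_4 = 26·28190 + 1223 = 734163, q_4 = 26·9243 + 401 = 240719 → 734163/240719
APPEND 28: p_5 = 28·734163 + 28190 = 20584754, q_5 = 28·240719 + 9243 = 6749375 → 20584754/6749375

61/20
20584754/6749375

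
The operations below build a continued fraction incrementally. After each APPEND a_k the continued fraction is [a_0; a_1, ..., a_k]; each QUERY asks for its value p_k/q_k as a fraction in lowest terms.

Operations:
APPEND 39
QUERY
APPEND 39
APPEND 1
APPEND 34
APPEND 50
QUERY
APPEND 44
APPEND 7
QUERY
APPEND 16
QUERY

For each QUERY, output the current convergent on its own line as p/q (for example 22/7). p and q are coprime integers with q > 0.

39/1
2731361/69990
844372721/21636703
13630198016/349268207

APPEND 39: p_0 = 39·1 + 0 = 39, q_0 = 39·0 + 1 = 1 → 39/1
APPEND 39: p_1 = 39·39 + 1 = 1522, q_1 = 39·1 + 0 = 39 → 1522/39
APPEND 1: p_2 = 1·1522 + 39 = 1561, q_2 = 1·39 + 1 = 40 → 1561/40
APPEND 34: p_3 = 34·1561 + 1522 = 54596, q_3 = 34·40 + 39 = 1399 → 54596/1399
APPEND 50: p_4 = 50·54596 + 1561 = 2731361, q_4 = 50·1399 + 40 = 69990 → 2731361/69990
APPEND 44: p_5 = 44·2731361 + 54596 = 120234480, q_5 = 44·69990 + 1399 = 3080959 → 120234480/3080959
APPEND 7: p_6 = 7·120234480 + 2731361 = 844372721, q_6 = 7·3080959 + 69990 = 21636703 → 844372721/21636703
APPEND 16: p_7 = 16·844372721 + 120234480 = 13630198016, q_7 = 16·21636703 + 3080959 = 349268207 → 13630198016/349268207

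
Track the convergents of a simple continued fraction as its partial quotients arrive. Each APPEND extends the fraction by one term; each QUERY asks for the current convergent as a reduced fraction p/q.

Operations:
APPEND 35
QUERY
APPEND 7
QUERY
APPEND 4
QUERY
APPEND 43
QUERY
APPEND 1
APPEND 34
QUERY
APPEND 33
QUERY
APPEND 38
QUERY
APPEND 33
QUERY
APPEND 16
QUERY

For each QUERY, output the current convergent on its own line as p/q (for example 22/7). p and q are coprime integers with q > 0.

35/1
246/7
1019/29
44063/1254
1576851/44876
52081165/1482191
1980661121/56368134
65413898158/1861630613
1048603031649/29842457942

APPEND 35: p_0 = 35·1 + 0 = 35, q_0 = 35·0 + 1 = 1 → 35/1
APPEND 7: p_1 = 7·35 + 1 = 246, q_1 = 7·1 + 0 = 7 → 246/7
APPEND 4: p_2 = 4·246 + 35 = 1019, q_2 = 4·7 + 1 = 29 → 1019/29
APPEND 43: p_3 = 43·1019 + 246 = 44063, q_3 = 43·29 + 7 = 1254 → 44063/1254
APPEND 1: p_4 = 1·44063 + 1019 = 45082, q_4 = 1·1254 + 29 = 1283 → 45082/1283
APPEND 34: p_5 = 34·45082 + 44063 = 1576851, q_5 = 34·1283 + 1254 = 44876 → 1576851/44876
APPEND 33: p_6 = 33·1576851 + 45082 = 52081165, q_6 = 33·44876 + 1283 = 1482191 → 52081165/1482191
APPEND 38: p_7 = 38·52081165 + 1576851 = 1980661121, q_7 = 38·1482191 + 44876 = 56368134 → 1980661121/56368134
APPEND 33: p_8 = 33·1980661121 + 52081165 = 65413898158, q_8 = 33·56368134 + 1482191 = 1861630613 → 65413898158/1861630613
APPEND 16: p_9 = 16·65413898158 + 1980661121 = 1048603031649, q_9 = 16·1861630613 + 56368134 = 29842457942 → 1048603031649/29842457942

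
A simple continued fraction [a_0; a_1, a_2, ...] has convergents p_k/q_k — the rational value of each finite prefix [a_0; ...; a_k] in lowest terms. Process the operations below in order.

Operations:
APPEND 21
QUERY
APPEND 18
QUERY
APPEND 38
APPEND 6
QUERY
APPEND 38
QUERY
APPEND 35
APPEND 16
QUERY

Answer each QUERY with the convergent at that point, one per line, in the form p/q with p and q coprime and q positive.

APPEND 21: p_0 = 21·1 + 0 = 21, q_0 = 21·0 + 1 = 1 → 21/1
APPEND 18: p_1 = 18·21 + 1 = 379, q_1 = 18·1 + 0 = 18 → 379/18
APPEND 38: p_2 = 38·379 + 21 = 14423, q_2 = 38·18 + 1 = 685 → 14423/685
APPEND 6: p_3 = 6·14423 + 379 = 86917, q_3 = 6·685 + 18 = 4128 → 86917/4128
APPEND 38: p_4 = 38·86917 + 14423 = 3317269, q_4 = 38·4128 + 685 = 157549 → 3317269/157549
APPEND 35: p_5 = 35·3317269 + 86917 = 116191332, q_5 = 35·157549 + 4128 = 5518343 → 116191332/5518343
APPEND 16: p_6 = 16·116191332 + 3317269 = 1862378581, q_6 = 16·5518343 + 157549 = 88451037 → 1862378581/88451037

21/1
379/18
86917/4128
3317269/157549
1862378581/88451037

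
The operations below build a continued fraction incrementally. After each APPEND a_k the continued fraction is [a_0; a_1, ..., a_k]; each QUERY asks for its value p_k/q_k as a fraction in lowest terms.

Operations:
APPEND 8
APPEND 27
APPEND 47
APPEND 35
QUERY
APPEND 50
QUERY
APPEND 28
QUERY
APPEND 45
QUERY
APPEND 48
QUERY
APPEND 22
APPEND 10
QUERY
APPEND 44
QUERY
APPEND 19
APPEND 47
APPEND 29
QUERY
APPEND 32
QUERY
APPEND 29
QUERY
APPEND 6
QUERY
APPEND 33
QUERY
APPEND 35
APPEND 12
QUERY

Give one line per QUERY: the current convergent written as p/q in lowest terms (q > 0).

APPEND 8: p_0 = 8·1 + 0 = 8, q_0 = 8·0 + 1 = 1 → 8/1
APPEND 27: p_1 = 27·8 + 1 = 217, q_1 = 27·1 + 0 = 27 → 217/27
APPEND 47: p_2 = 47·217 + 8 = 10207, q_2 = 47·27 + 1 = 1270 → 10207/1270
APPEND 35: p_3 = 35·10207 + 217 = 357462, q_3 = 35·1270 + 27 = 44477 → 357462/44477
APPEND 50: p_4 = 50·357462 + 10207 = 17883307, q_4 = 50·44477 + 1270 = 2225120 → 17883307/2225120
APPEND 28: p_5 = 28·17883307 + 357462 = 501090058, q_5 = 28·2225120 + 44477 = 62347837 → 501090058/62347837
APPEND 45: p_6 = 45·501090058 + 17883307 = 22566935917, q_6 = 45·62347837 + 2225120 = 2807877785 → 22566935917/2807877785
APPEND 48: p_7 = 48·22566935917 + 501090058 = 1083714014074, q_7 = 48·2807877785 + 62347837 = 134840481517 → 1083714014074/134840481517
APPEND 22: p_8 = 22·1083714014074 + 22566935917 = 23864275245545, q_8 = 22·134840481517 + 2807877785 = 2969298471159 → 23864275245545/2969298471159
APPEND 10: p_9 = 10·23864275245545 + 1083714014074 = 239726466469524, q_9 = 10·2969298471159 + 134840481517 = 29827825193107 → 239726466469524/29827825193107
APPEND 44: p_10 = 44·239726466469524 + 23864275245545 = 10571828799904601, q_10 = 44·29827825193107 + 2969298471159 = 1315393606967867 → 10571828799904601/1315393606967867
APPEND 19: p_11 = 19·10571828799904601 + 239726466469524 = 201104473664656943, q_11 = 19·1315393606967867 + 29827825193107 = 25022306357582580 → 201104473664656943/25022306357582580
APPEND 47: p_12 = 47·201104473664656943 + 10571828799904601 = 9462482091038780922, q_12 = 47·25022306357582580 + 1315393606967867 = 1177363792413349127 → 9462482091038780922/1177363792413349127
APPEND 29: p_13 = 29·9462482091038780922 + 201104473664656943 = 274613085113789303681, q_13 = 29·1177363792413349127 + 25022306357582580 = 34168572286344707263 → 274613085113789303681/34168572286344707263
APPEND 32: p_14 = 32·274613085113789303681 + 9462482091038780922 = 8797081205732296498714, q_14 = 32·34168572286344707263 + 1177363792413349127 = 1094571676955443981543 → 8797081205732296498714/1094571676955443981543
APPEND 29: p_15 = 29·8797081205732296498714 + 274613085113789303681 = 255389968051350387766387, q_15 = 29·1094571676955443981543 + 34168572286344707263 = 31776747203994220172010 → 255389968051350387766387/31776747203994220172010
APPEND 6: p_16 = 6·255389968051350387766387 + 8797081205732296498714 = 1541136889513834623097036, q_16 = 6·31776747203994220172010 + 1094571676955443981543 = 191755054900920765013603 → 1541136889513834623097036/191755054900920765013603
APPEND 33: p_17 = 33·1541136889513834623097036 + 255389968051350387766387 = 51112907322007892949968575, q_17 = 33·191755054900920765013603 + 31776747203994220172010 = 6359693558934379465620909 → 51112907322007892949968575/6359693558934379465620909
APPEND 35: p_18 = 35·51112907322007892949968575 + 1541136889513834623097036 = 1790492893159790087871997161, q_18 = 35·6359693558934379465620909 + 191755054900920765013603 = 222781029617604202061745418 → 1790492893159790087871997161/222781029617604202061745418
APPEND 12: p_19 = 12·1790492893159790087871997161 + 51112907322007892949968575 = 21537027625239488947413934507, q_19 = 12·222781029617604202061745418 + 6359693558934379465620909 = 2679732048970184804206565925 → 21537027625239488947413934507/2679732048970184804206565925

357462/44477
17883307/2225120
501090058/62347837
22566935917/2807877785
1083714014074/134840481517
239726466469524/29827825193107
10571828799904601/1315393606967867
274613085113789303681/34168572286344707263
8797081205732296498714/1094571676955443981543
255389968051350387766387/31776747203994220172010
1541136889513834623097036/191755054900920765013603
51112907322007892949968575/6359693558934379465620909
21537027625239488947413934507/2679732048970184804206565925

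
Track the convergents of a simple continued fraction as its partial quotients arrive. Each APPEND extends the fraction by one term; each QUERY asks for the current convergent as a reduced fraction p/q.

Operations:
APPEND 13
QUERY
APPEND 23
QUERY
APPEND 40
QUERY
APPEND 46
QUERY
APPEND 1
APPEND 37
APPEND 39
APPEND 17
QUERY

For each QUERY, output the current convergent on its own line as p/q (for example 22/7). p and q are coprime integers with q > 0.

13/1
300/23
12013/921
552898/42389
14255461207/1092922646

APPEND 13: p_0 = 13·1 + 0 = 13, q_0 = 13·0 + 1 = 1 → 13/1
APPEND 23: p_1 = 23·13 + 1 = 300, q_1 = 23·1 + 0 = 23 → 300/23
APPEND 40: p_2 = 40·300 + 13 = 12013, q_2 = 40·23 + 1 = 921 → 12013/921
APPEND 46: p_3 = 46·12013 + 300 = 552898, q_3 = 46·921 + 23 = 42389 → 552898/42389
APPEND 1: p_4 = 1·552898 + 12013 = 564911, q_4 = 1·42389 + 921 = 43310 → 564911/43310
APPEND 37: p_5 = 37·564911 + 552898 = 21454605, q_5 = 37·43310 + 42389 = 1644859 → 21454605/1644859
APPEND 39: p_6 = 39·21454605 + 564911 = 837294506, q_6 = 39·1644859 + 43310 = 64192811 → 837294506/64192811
APPEND 17: p_7 = 17·837294506 + 21454605 = 14255461207, q_7 = 17·64192811 + 1644859 = 1092922646 → 14255461207/1092922646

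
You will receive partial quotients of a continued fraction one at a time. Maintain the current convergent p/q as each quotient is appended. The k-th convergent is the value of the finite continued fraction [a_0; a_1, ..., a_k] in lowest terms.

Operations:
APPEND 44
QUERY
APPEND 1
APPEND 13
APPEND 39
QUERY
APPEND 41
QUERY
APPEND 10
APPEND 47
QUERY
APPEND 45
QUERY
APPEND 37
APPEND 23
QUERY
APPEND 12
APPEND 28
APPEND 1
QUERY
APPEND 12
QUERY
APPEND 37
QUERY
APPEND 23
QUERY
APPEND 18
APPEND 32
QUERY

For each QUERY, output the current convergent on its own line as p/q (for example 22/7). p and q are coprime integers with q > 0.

44/1
24576/547
1008245/22441
476038467/10595420
21431838041/477018857
18270874895673/406663760824
6399545505923413/142437801028317
82974047624210309/1846793787945104
3076439307601704846/68473807954997165
70841078122463421767/1576744376752879899
40973748134504648914631/911972667240971611003

APPEND 44: p_0 = 44·1 + 0 = 44, q_0 = 44·0 + 1 = 1 → 44/1
APPEND 1: p_1 = 1·44 + 1 = 45, q_1 = 1·1 + 0 = 1 → 45/1
APPEND 13: p_2 = 13·45 + 44 = 629, q_2 = 13·1 + 1 = 14 → 629/14
APPEND 39: p_3 = 39·629 + 45 = 24576, q_3 = 39·14 + 1 = 547 → 24576/547
APPEND 41: p_4 = 41·24576 + 629 = 1008245, q_4 = 41·547 + 14 = 22441 → 1008245/22441
APPEND 10: p_5 = 10·1008245 + 24576 = 10107026, q_5 = 10·22441 + 547 = 224957 → 10107026/224957
APPEND 47: p_6 = 47·10107026 + 1008245 = 476038467, q_6 = 47·224957 + 22441 = 10595420 → 476038467/10595420
APPEND 45: p_7 = 45·476038467 + 10107026 = 21431838041, q_7 = 45·10595420 + 224957 = 477018857 → 21431838041/477018857
APPEND 37: p_8 = 37·21431838041 + 476038467 = 793454045984, q_8 = 37·477018857 + 10595420 = 17660293129 → 793454045984/17660293129
APPEND 23: p_9 = 23·793454045984 + 21431838041 = 18270874895673, q_9 = 23·17660293129 + 477018857 = 406663760824 → 18270874895673/406663760824
APPEND 12: p_10 = 12·18270874895673 + 793454045984 = 220043952794060, q_10 = 12·406663760824 + 17660293129 = 4897625423017 → 220043952794060/4897625423017
APPEND 28: p_11 = 28·220043952794060 + 18270874895673 = 6179501553129353, q_11 = 28·4897625423017 + 406663760824 = 137540175605300 → 6179501553129353/137540175605300
APPEND 1: p_12 = 1·6179501553129353 + 220043952794060 = 6399545505923413, q_12 = 1·137540175605300 + 4897625423017 = 142437801028317 → 6399545505923413/142437801028317
APPEND 12: p_13 = 12·6399545505923413 + 6179501553129353 = 82974047624210309, q_13 = 12·142437801028317 + 137540175605300 = 1846793787945104 → 82974047624210309/1846793787945104
APPEND 37: p_14 = 37·82974047624210309 + 6399545505923413 = 3076439307601704846, q_14 = 37·1846793787945104 + 142437801028317 = 68473807954997165 → 3076439307601704846/68473807954997165
APPEND 23: p_15 = 23·3076439307601704846 + 82974047624210309 = 70841078122463421767, q_15 = 23·68473807954997165 + 1846793787945104 = 1576744376752879899 → 70841078122463421767/1576744376752879899
APPEND 18: p_16 = 18·70841078122463421767 + 3076439307601704846 = 1278215845511943296652, q_16 = 18·1576744376752879899 + 68473807954997165 = 28449872589506835347 → 1278215845511943296652/28449872589506835347
APPEND 32: p_17 = 32·1278215845511943296652 + 70841078122463421767 = 40973748134504648914631, q_17 = 32·28449872589506835347 + 1576744376752879899 = 911972667240971611003 → 40973748134504648914631/911972667240971611003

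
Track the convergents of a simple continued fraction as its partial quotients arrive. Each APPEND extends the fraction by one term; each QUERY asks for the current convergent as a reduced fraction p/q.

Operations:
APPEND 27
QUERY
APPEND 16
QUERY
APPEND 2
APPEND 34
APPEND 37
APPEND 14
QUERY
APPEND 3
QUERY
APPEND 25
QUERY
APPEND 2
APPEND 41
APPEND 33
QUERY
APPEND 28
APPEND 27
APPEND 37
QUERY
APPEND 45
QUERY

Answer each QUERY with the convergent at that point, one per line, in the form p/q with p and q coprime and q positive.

APPEND 27: p_0 = 27·1 + 0 = 27, q_0 = 27·0 + 1 = 1 → 27/1
APPEND 16: p_1 = 16·27 + 1 = 433, q_1 = 16·1 + 0 = 16 → 433/16
APPEND 2: p_2 = 2·433 + 27 = 893, q_2 = 2·16 + 1 = 33 → 893/33
APPEND 34: p_3 = 34·893 + 433 = 30795, q_3 = 34·33 + 16 = 1138 → 30795/1138
APPEND 37: p_4 = 37·30795 + 893 = 1140308, q_4 = 37·1138 + 33 = 42139 → 1140308/42139
APPEND 14: p_5 = 14·1140308 + 30795 = 15995107, q_5 = 14·42139 + 1138 = 591084 → 15995107/591084
APPEND 3: p_6 = 3·15995107 + 1140308 = 49125629, q_6 = 3·591084 + 42139 = 1815391 → 49125629/1815391
APPEND 25: p_7 = 25·49125629 + 15995107 = 1244135832, q_7 = 25·1815391 + 591084 = 45975859 → 1244135832/45975859
APPEND 2: p_8 = 2·1244135832 + 49125629 = 2537397293, q_8 = 2·45975859 + 1815391 = 93767109 → 2537397293/93767109
APPEND 41: p_9 = 41·2537397293 + 1244135832 = 105277424845, q_9 = 41·93767109 + 45975859 = 3890427328 → 105277424845/3890427328
APPEND 33: p_10 = 33·105277424845 + 2537397293 = 3476692417178, q_10 = 33·3890427328 + 93767109 = 128477868933 → 3476692417178/128477868933
APPEND 28: p_11 = 28·3476692417178 + 105277424845 = 97452665105829, q_11 = 28·128477868933 + 3890427328 = 3601270757452 → 97452665105829/3601270757452
APPEND 27: p_12 = 27·97452665105829 + 3476692417178 = 2634698650274561, q_12 = 27·3601270757452 + 128477868933 = 97362788320137 → 2634698650274561/97362788320137
APPEND 37: p_13 = 37·2634698650274561 + 97452665105829 = 97581302725264586, q_13 = 37·97362788320137 + 3601270757452 = 3606024438602521 → 97581302725264586/3606024438602521
APPEND 45: p_14 = 45·97581302725264586 + 2634698650274561 = 4393793321287180931, q_14 = 45·3606024438602521 + 97362788320137 = 162368462525433582 → 4393793321287180931/162368462525433582

27/1
433/16
15995107/591084
49125629/1815391
1244135832/45975859
3476692417178/128477868933
97581302725264586/3606024438602521
4393793321287180931/162368462525433582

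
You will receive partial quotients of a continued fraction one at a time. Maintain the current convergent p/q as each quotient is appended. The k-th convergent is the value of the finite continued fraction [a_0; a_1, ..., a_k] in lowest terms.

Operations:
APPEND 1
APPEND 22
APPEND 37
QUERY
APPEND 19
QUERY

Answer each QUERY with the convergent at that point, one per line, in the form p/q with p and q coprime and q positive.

852/815
16211/15507

APPEND 1: p_0 = 1·1 + 0 = 1, q_0 = 1·0 + 1 = 1 → 1/1
APPEND 22: p_1 = 22·1 + 1 = 23, q_1 = 22·1 + 0 = 22 → 23/22
APPEND 37: p_2 = 37·23 + 1 = 852, q_2 = 37·22 + 1 = 815 → 852/815
APPEND 19: p_3 = 19·852 + 23 = 16211, q_3 = 19·815 + 22 = 15507 → 16211/15507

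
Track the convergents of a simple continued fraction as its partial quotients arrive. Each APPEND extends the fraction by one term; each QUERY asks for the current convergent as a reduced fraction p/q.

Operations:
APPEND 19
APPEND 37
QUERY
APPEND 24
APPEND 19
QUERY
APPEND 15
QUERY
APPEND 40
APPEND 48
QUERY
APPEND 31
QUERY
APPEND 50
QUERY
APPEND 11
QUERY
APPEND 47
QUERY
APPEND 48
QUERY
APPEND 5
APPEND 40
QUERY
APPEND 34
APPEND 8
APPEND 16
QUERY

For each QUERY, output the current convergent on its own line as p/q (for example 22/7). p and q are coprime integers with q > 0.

704/37
322089/16928
4848250/254809
9328948522/490300633
289391656271/15209528911
14478911762072/760966746183
159557421039063/8385843736924
7513677700598033/394895622381611
360816087049744647/18963375718054252
72824580605022595367/3827434344224169092
320807499463879927249106/16860648302148224563343

APPEND 19: p_0 = 19·1 + 0 = 19, q_0 = 19·0 + 1 = 1 → 19/1
APPEND 37: p_1 = 37·19 + 1 = 704, q_1 = 37·1 + 0 = 37 → 704/37
APPEND 24: p_2 = 24·704 + 19 = 16915, q_2 = 24·37 + 1 = 889 → 16915/889
APPEND 19: p_3 = 19·16915 + 704 = 322089, q_3 = 19·889 + 37 = 16928 → 322089/16928
APPEND 15: p_4 = 15·322089 + 16915 = 4848250, q_4 = 15·16928 + 889 = 254809 → 4848250/254809
APPEND 40: p_5 = 40·4848250 + 322089 = 194252089, q_5 = 40·254809 + 16928 = 10209288 → 194252089/10209288
APPEND 48: p_6 = 48·194252089 + 4848250 = 9328948522, q_6 = 48·10209288 + 254809 = 490300633 → 9328948522/490300633
APPEND 31: p_7 = 31·9328948522 + 194252089 = 289391656271, q_7 = 31·490300633 + 10209288 = 15209528911 → 289391656271/15209528911
APPEND 50: p_8 = 50·289391656271 + 9328948522 = 14478911762072, q_8 = 50·15209528911 + 490300633 = 760966746183 → 14478911762072/760966746183
APPEND 11: p_9 = 11·14478911762072 + 289391656271 = 159557421039063, q_9 = 11·760966746183 + 15209528911 = 8385843736924 → 159557421039063/8385843736924
APPEND 47: p_10 = 47·159557421039063 + 14478911762072 = 7513677700598033, q_10 = 47·8385843736924 + 760966746183 = 394895622381611 → 7513677700598033/394895622381611
APPEND 48: p_11 = 48·7513677700598033 + 159557421039063 = 360816087049744647, q_11 = 48·394895622381611 + 8385843736924 = 18963375718054252 → 360816087049744647/18963375718054252
APPEND 5: p_12 = 5·360816087049744647 + 7513677700598033 = 1811594112949321268, q_12 = 5·18963375718054252 + 394895622381611 = 95211774212652871 → 1811594112949321268/95211774212652871
APPEND 40: p_13 = 40·1811594112949321268 + 360816087049744647 = 72824580605022595367, q_13 = 40·95211774212652871 + 18963375718054252 = 3827434344224169092 → 72824580605022595367/3827434344224169092
APPEND 34: p_14 = 34·72824580605022595367 + 1811594112949321268 = 2477847334683717563746, q_14 = 34·3827434344224169092 + 95211774212652871 = 130227979477834401999 → 2477847334683717563746/130227979477834401999
APPEND 8: p_15 = 8·2477847334683717563746 + 72824580605022595367 = 19895603258074763105335, q_15 = 8·130227979477834401999 + 3827434344224169092 = 1045651270166899385084 → 19895603258074763105335/1045651270166899385084
APPEND 16: p_16 = 16·19895603258074763105335 + 2477847334683717563746 = 320807499463879927249106, q_16 = 16·1045651270166899385084 + 130227979477834401999 = 16860648302148224563343 → 320807499463879927249106/16860648302148224563343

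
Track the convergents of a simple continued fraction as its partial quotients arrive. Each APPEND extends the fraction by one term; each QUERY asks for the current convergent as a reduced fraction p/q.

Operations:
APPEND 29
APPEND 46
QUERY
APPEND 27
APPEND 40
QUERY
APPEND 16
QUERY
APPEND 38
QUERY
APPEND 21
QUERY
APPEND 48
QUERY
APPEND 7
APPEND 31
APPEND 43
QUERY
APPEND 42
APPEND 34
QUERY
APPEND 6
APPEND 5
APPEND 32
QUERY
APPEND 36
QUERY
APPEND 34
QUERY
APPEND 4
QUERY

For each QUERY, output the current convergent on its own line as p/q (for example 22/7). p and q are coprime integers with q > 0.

1335/46
1444295/49766
23144794/797499
880946467/30354728
18523020601/638246787
889985935315/30666200504
8373667768671749/288531048141882
11972587340448197555/412538838384998524
12005296236393813032089/413665887163558936345
432563574160918322033204/14904821266923253259229
14719166817707616762161025/507177588962554169750131
59309230844991385370677304/2043615177117139932259753

APPEND 29: p_0 = 29·1 + 0 = 29, q_0 = 29·0 + 1 = 1 → 29/1
APPEND 46: p_1 = 46·29 + 1 = 1335, q_1 = 46·1 + 0 = 46 → 1335/46
APPEND 27: p_2 = 27·1335 + 29 = 36074, q_2 = 27·46 + 1 = 1243 → 36074/1243
APPEND 40: p_3 = 40·36074 + 1335 = 1444295, q_3 = 40·1243 + 46 = 49766 → 1444295/49766
APPEND 16: p_4 = 16·1444295 + 36074 = 23144794, q_4 = 16·49766 + 1243 = 797499 → 23144794/797499
APPEND 38: p_5 = 38·23144794 + 1444295 = 880946467, q_5 = 38·797499 + 49766 = 30354728 → 880946467/30354728
APPEND 21: p_6 = 21·880946467 + 23144794 = 18523020601, q_6 = 21·30354728 + 797499 = 638246787 → 18523020601/638246787
APPEND 48: p_7 = 48·18523020601 + 880946467 = 889985935315, q_7 = 48·638246787 + 30354728 = 30666200504 → 889985935315/30666200504
APPEND 7: p_8 = 7·889985935315 + 18523020601 = 6248424567806, q_8 = 7·30666200504 + 638246787 = 215301650315 → 6248424567806/215301650315
APPEND 31: p_9 = 31·6248424567806 + 889985935315 = 194591147537301, q_9 = 31·215301650315 + 30666200504 = 6705017360269 → 194591147537301/6705017360269
APPEND 43: p_10 = 43·194591147537301 + 6248424567806 = 8373667768671749, q_10 = 43·6705017360269 + 215301650315 = 288531048141882 → 8373667768671749/288531048141882
APPEND 42: p_11 = 42·8373667768671749 + 194591147537301 = 351888637431750759, q_11 = 42·288531048141882 + 6705017360269 = 12125009039319313 → 351888637431750759/12125009039319313
APPEND 34: p_12 = 34·351888637431750759 + 8373667768671749 = 11972587340448197555, q_12 = 34·12125009039319313 + 288531048141882 = 412538838384998524 → 11972587340448197555/412538838384998524
APPEND 6: p_13 = 6·11972587340448197555 + 351888637431750759 = 72187412680120936089, q_13 = 6·412538838384998524 + 12125009039319313 = 2487358039349310457 → 72187412680120936089/2487358039349310457
APPEND 5: p_14 = 5·72187412680120936089 + 11972587340448197555 = 372909650741052878000, q_14 = 5·2487358039349310457 + 412538838384998524 = 12849329035131550809 → 372909650741052878000/12849329035131550809
APPEND 32: p_15 = 32·372909650741052878000 + 72187412680120936089 = 12005296236393813032089, q_15 = 32·12849329035131550809 + 2487358039349310457 = 413665887163558936345 → 12005296236393813032089/413665887163558936345
APPEND 36: p_16 = 36·12005296236393813032089 + 372909650741052878000 = 432563574160918322033204, q_16 = 36·413665887163558936345 + 12849329035131550809 = 14904821266923253259229 → 432563574160918322033204/14904821266923253259229
APPEND 34: p_17 = 34·432563574160918322033204 + 12005296236393813032089 = 14719166817707616762161025, q_17 = 34·14904821266923253259229 + 413665887163558936345 = 507177588962554169750131 → 14719166817707616762161025/507177588962554169750131
APPEND 4: p_18 = 4·14719166817707616762161025 + 432563574160918322033204 = 59309230844991385370677304, q_18 = 4·507177588962554169750131 + 14904821266923253259229 = 2043615177117139932259753 → 59309230844991385370677304/2043615177117139932259753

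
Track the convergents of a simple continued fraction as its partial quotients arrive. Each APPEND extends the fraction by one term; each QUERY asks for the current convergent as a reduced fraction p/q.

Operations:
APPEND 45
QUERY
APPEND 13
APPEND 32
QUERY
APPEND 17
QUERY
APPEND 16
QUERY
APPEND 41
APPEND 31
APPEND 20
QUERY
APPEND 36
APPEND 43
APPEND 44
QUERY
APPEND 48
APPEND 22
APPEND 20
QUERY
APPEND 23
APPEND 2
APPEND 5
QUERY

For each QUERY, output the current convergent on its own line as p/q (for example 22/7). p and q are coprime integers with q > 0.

APPEND 45: p_0 = 45·1 + 0 = 45, q_0 = 45·0 + 1 = 1 → 45/1
APPEND 13: p_1 = 13·45 + 1 = 586, q_1 = 13·1 + 0 = 13 → 586/13
APPEND 32: p_2 = 32·586 + 45 = 18797, q_2 = 32·13 + 1 = 417 → 18797/417
APPEND 17: p_3 = 17·18797 + 586 = 320135, q_3 = 17·417 + 13 = 7102 → 320135/7102
APPEND 16: p_4 = 16·320135 + 18797 = 5140957, q_4 = 16·7102 + 417 = 114049 → 5140957/114049
APPEND 41: p_5 = 41·5140957 + 320135 = 211099372, q_5 = 41·114049 + 7102 = 4683111 → 211099372/4683111
APPEND 31: p_6 = 31·211099372 + 5140957 = 6549221489, q_6 = 31·4683111 + 114049 = 145290490 → 6549221489/145290490
APPEND 20: p_7 = 20·6549221489 + 211099372 = 131195529152, q_7 = 20·145290490 + 4683111 = 2910492911 → 131195529152/2910492911
APPEND 36: p_8 = 36·131195529152 + 6549221489 = 4729588270961, q_8 = 36·2910492911 + 145290490 = 104923035286 → 4729588270961/104923035286
APPEND 43: p_9 = 43·4729588270961 + 131195529152 = 203503491180475, q_9 = 43·104923035286 + 2910492911 = 4514601010209 → 203503491180475/4514601010209
APPEND 44: p_10 = 44·203503491180475 + 4729588270961 = 8958883200211861, q_10 = 44·4514601010209 + 104923035286 = 198747367484482 → 8958883200211861/198747367484482
APPEND 48: p_11 = 48·8958883200211861 + 203503491180475 = 430229897101349803, q_11 = 48·198747367484482 + 4514601010209 = 9544388240265345 → 430229897101349803/9544388240265345
APPEND 22: p_12 = 22·430229897101349803 + 8958883200211861 = 9474016619429907527, q_12 = 22·9544388240265345 + 198747367484482 = 210175288653322072 → 9474016619429907527/210175288653322072
APPEND 20: p_13 = 20·9474016619429907527 + 430229897101349803 = 189910562285699500343, q_13 = 20·210175288653322072 + 9544388240265345 = 4213050161306706785 → 189910562285699500343/4213050161306706785
APPEND 23: p_14 = 23·189910562285699500343 + 9474016619429907527 = 4377416949190518415416, q_14 = 23·4213050161306706785 + 210175288653322072 = 97110328998707578127 → 4377416949190518415416/97110328998707578127
APPEND 2: p_15 = 2·4377416949190518415416 + 189910562285699500343 = 8944744460666736331175, q_15 = 2·97110328998707578127 + 4213050161306706785 = 198433708158721863039 → 8944744460666736331175/198433708158721863039
APPEND 5: p_16 = 5·8944744460666736331175 + 4377416949190518415416 = 49101139252524200071291, q_16 = 5·198433708158721863039 + 97110328998707578127 = 1089278869792316893322 → 49101139252524200071291/1089278869792316893322

45/1
18797/417
320135/7102
5140957/114049
131195529152/2910492911
8958883200211861/198747367484482
189910562285699500343/4213050161306706785
49101139252524200071291/1089278869792316893322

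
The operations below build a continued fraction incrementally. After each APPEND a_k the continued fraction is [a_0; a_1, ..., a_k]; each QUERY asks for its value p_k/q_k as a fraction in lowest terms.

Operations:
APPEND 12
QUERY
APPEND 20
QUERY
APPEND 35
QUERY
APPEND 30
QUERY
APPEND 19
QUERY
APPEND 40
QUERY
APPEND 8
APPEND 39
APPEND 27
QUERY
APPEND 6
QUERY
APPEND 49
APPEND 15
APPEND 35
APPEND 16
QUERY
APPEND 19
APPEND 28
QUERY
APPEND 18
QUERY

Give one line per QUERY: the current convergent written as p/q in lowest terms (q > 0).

12/1
241/20
8447/701
253651/21050
4827816/400651
193366291/16047090
1640773973633/136164620464
9905355775705/822026087343
4111480942665344223/341203755727184224
2198601632921736907343/182457646031189978820
39653204040876231173714/3290741787214114718567

APPEND 12: p_0 = 12·1 + 0 = 12, q_0 = 12·0 + 1 = 1 → 12/1
APPEND 20: p_1 = 20·12 + 1 = 241, q_1 = 20·1 + 0 = 20 → 241/20
APPEND 35: p_2 = 35·241 + 12 = 8447, q_2 = 35·20 + 1 = 701 → 8447/701
APPEND 30: p_3 = 30·8447 + 241 = 253651, q_3 = 30·701 + 20 = 21050 → 253651/21050
APPEND 19: p_4 = 19·253651 + 8447 = 4827816, q_4 = 19·21050 + 701 = 400651 → 4827816/400651
APPEND 40: p_5 = 40·4827816 + 253651 = 193366291, q_5 = 40·400651 + 21050 = 16047090 → 193366291/16047090
APPEND 8: p_6 = 8·193366291 + 4827816 = 1551758144, q_6 = 8·16047090 + 400651 = 128777371 → 1551758144/128777371
APPEND 39: p_7 = 39·1551758144 + 193366291 = 60711933907, q_7 = 39·128777371 + 16047090 = 5038364559 → 60711933907/5038364559
APPEND 27: p_8 = 27·60711933907 + 1551758144 = 1640773973633, q_8 = 27·5038364559 + 128777371 = 136164620464 → 1640773973633/136164620464
APPEND 6: p_9 = 6·1640773973633 + 60711933907 = 9905355775705, q_9 = 6·136164620464 + 5038364559 = 822026087343 → 9905355775705/822026087343
APPEND 49: p_10 = 49·9905355775705 + 1640773973633 = 487003206983178, q_10 = 49·822026087343 + 136164620464 = 40415442900271 → 487003206983178/40415442900271
APPEND 15: p_11 = 15·487003206983178 + 9905355775705 = 7314953460523375, q_11 = 15·40415442900271 + 822026087343 = 607053669591408 → 7314953460523375/607053669591408
APPEND 35: p_12 = 35·7314953460523375 + 487003206983178 = 256510374325301303, q_12 = 35·607053669591408 + 40415442900271 = 21287293878599551 → 256510374325301303/21287293878599551
APPEND 16: p_13 = 16·256510374325301303 + 7314953460523375 = 4111480942665344223, q_13 = 16·21287293878599551 + 607053669591408 = 341203755727184224 → 4111480942665344223/341203755727184224
APPEND 19: p_14 = 19·4111480942665344223 + 256510374325301303 = 78374648284966841540, q_14 = 19·341203755727184224 + 21287293878599551 = 6504158652695099807 → 78374648284966841540/6504158652695099807
APPEND 28: p_15 = 28·78374648284966841540 + 4111480942665344223 = 2198601632921736907343, q_15 = 28·6504158652695099807 + 341203755727184224 = 182457646031189978820 → 2198601632921736907343/182457646031189978820
APPEND 18: p_16 = 18·2198601632921736907343 + 78374648284966841540 = 39653204040876231173714, q_16 = 18·182457646031189978820 + 6504158652695099807 = 3290741787214114718567 → 39653204040876231173714/3290741787214114718567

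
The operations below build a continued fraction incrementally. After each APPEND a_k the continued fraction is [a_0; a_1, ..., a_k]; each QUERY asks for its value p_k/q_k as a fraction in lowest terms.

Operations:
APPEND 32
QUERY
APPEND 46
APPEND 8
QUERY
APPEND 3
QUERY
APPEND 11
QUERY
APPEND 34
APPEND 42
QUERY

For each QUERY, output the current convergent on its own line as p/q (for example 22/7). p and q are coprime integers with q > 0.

32/1
11816/369
36921/1153
417947/13052
598796945/18699734

APPEND 32: p_0 = 32·1 + 0 = 32, q_0 = 32·0 + 1 = 1 → 32/1
APPEND 46: p_1 = 46·32 + 1 = 1473, q_1 = 46·1 + 0 = 46 → 1473/46
APPEND 8: p_2 = 8·1473 + 32 = 11816, q_2 = 8·46 + 1 = 369 → 11816/369
APPEND 3: p_3 = 3·11816 + 1473 = 36921, q_3 = 3·369 + 46 = 1153 → 36921/1153
APPEND 11: p_4 = 11·36921 + 11816 = 417947, q_4 = 11·1153 + 369 = 13052 → 417947/13052
APPEND 34: p_5 = 34·417947 + 36921 = 14247119, q_5 = 34·13052 + 1153 = 444921 → 14247119/444921
APPEND 42: p_6 = 42·14247119 + 417947 = 598796945, q_6 = 42·444921 + 13052 = 18699734 → 598796945/18699734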